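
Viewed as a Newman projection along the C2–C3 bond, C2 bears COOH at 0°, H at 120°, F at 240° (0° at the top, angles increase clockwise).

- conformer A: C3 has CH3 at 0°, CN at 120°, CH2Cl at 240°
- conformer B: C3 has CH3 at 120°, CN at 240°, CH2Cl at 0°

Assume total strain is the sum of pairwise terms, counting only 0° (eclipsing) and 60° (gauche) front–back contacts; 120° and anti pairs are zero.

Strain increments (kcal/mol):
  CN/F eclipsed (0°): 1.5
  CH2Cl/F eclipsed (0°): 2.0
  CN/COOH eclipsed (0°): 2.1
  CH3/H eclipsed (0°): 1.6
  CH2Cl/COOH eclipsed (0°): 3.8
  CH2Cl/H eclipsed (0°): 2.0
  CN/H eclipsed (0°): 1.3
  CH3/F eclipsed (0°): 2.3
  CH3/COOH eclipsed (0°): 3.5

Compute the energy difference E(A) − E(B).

A (eclipsed): COOH–CH3 eclipsed, H–CN eclipsed, F–CH2Cl eclipsed; 3.5 + 1.3 + 2.0 = 6.8 kcal/mol.
B (eclipsed): COOH–CH2Cl eclipsed, H–CH3 eclipsed, F–CN eclipsed; 3.8 + 1.6 + 1.5 = 6.9 kcal/mol.
E(A) − E(B) = 6.8 − 6.9 = -0.1 kcal/mol.

-0.1 kcal/mol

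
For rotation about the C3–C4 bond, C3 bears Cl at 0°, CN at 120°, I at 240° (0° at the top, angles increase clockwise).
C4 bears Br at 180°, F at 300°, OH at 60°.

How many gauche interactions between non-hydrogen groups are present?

6

Non-H gauche pairs: Cl(0°)/F(300°); Cl(0°)/OH(60°); CN(120°)/Br(180°); CN(120°)/OH(60°); I(240°)/Br(180°); I(240°)/F(300°) — 6 interactions.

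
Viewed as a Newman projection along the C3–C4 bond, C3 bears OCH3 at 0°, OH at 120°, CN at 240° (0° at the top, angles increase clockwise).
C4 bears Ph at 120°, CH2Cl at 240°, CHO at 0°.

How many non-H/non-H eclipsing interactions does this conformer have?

Non-H eclipsing pairs: OCH3(0°)/CHO(0°); OH(120°)/Ph(120°); CN(240°)/CH2Cl(240°) — 3 interactions.

3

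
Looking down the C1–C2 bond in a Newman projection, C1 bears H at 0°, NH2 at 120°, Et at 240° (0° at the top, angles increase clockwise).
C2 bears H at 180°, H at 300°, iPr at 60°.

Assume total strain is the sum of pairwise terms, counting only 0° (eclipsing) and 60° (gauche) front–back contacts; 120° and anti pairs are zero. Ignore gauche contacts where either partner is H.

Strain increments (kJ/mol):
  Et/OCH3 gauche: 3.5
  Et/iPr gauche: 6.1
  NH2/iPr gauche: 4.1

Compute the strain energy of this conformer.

This conformer (staggered): NH2–iPr gauche; 4.1 = 4.1 kJ/mol.

4.1 kJ/mol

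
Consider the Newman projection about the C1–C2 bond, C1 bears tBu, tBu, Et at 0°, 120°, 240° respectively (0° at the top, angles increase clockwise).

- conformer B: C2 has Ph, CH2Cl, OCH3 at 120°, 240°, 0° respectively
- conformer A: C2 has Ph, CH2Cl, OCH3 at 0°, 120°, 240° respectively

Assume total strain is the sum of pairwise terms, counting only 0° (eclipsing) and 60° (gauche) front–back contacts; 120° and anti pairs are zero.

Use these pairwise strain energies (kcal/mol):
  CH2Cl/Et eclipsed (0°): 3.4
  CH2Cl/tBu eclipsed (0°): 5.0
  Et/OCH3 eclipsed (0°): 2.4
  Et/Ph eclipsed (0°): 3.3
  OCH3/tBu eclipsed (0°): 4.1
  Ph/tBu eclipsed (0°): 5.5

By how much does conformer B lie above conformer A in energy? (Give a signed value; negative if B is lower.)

B (eclipsed): tBu–OCH3 eclipsed, tBu–Ph eclipsed, Et–CH2Cl eclipsed; 4.1 + 5.5 + 3.4 = 13.0 kcal/mol.
A (eclipsed): tBu–Ph eclipsed, tBu–CH2Cl eclipsed, Et–OCH3 eclipsed; 5.5 + 5.0 + 2.4 = 12.9 kcal/mol.
E(B) − E(A) = 13.0 − 12.9 = +0.1 kcal/mol.

+0.1 kcal/mol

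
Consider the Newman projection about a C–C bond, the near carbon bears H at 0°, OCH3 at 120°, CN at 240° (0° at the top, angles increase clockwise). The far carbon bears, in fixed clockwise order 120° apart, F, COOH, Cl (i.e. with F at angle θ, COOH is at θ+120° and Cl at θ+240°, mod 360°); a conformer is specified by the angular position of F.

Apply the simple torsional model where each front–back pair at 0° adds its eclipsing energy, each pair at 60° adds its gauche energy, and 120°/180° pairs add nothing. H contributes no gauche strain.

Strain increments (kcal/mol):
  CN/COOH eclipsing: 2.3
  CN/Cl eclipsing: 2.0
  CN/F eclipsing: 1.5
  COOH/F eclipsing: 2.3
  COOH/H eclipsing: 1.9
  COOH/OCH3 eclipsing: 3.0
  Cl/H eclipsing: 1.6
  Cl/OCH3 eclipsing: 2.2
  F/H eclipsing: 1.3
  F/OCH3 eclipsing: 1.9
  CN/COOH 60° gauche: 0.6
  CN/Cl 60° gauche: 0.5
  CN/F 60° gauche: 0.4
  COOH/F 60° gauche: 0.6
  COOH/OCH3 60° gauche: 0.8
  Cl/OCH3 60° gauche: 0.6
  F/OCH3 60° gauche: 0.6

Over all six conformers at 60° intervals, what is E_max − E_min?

F at 0° (eclipsed): H(0°)/F(0°) eclipsed 1.3; OCH3(120°)/COOH(120°) eclipsed 3.0; CN(240°)/Cl(240°) eclipsed 2.0 → 6.3 kcal/mol.
F at 60° (staggered): OCH3(120°)/F(60°) gauche 0.6; OCH3(120°)/COOH(180°) gauche 0.8; CN(240°)/COOH(180°) gauche 0.6; CN(240°)/Cl(300°) gauche 0.5 → 2.5 kcal/mol.
F at 120° (eclipsed): H(0°)/Cl(0°) eclipsed 1.6; OCH3(120°)/F(120°) eclipsed 1.9; CN(240°)/COOH(240°) eclipsed 2.3 → 5.8 kcal/mol.
F at 180° (staggered): OCH3(120°)/F(180°) gauche 0.6; OCH3(120°)/Cl(60°) gauche 0.6; CN(240°)/F(180°) gauche 0.4; CN(240°)/COOH(300°) gauche 0.6 → 2.2 kcal/mol.
F at 240° (eclipsed): H(0°)/COOH(0°) eclipsed 1.9; OCH3(120°)/Cl(120°) eclipsed 2.2; CN(240°)/F(240°) eclipsed 1.5 → 5.6 kcal/mol.
F at 300° (staggered): OCH3(120°)/COOH(60°) gauche 0.8; OCH3(120°)/Cl(180°) gauche 0.6; CN(240°)/F(300°) gauche 0.4; CN(240°)/Cl(180°) gauche 0.5 → 2.3 kcal/mol.
Max at 0° (6.3 kcal/mol), min at 180° (2.2 kcal/mol); barrier = 4.1 kcal/mol.

4.1 kcal/mol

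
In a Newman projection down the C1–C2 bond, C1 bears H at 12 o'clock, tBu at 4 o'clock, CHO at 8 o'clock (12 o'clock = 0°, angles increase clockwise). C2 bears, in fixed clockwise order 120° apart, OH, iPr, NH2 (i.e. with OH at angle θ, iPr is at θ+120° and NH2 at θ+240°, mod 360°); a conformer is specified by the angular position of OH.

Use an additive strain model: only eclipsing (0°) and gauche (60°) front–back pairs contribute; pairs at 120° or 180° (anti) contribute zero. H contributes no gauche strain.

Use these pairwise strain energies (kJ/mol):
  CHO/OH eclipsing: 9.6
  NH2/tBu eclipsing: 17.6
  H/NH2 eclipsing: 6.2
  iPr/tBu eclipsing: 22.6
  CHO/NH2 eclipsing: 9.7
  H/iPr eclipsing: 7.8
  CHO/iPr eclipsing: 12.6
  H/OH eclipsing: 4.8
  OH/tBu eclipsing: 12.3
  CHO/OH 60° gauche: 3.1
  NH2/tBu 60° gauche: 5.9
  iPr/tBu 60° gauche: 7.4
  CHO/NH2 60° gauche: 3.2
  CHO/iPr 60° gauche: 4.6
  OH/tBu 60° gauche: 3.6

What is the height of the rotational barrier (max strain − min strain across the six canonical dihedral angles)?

OH at 0° (eclipsed): H–OH eclipsed, tBu–iPr eclipsed, CHO–NH2 eclipsed; 4.8 + 22.6 + 9.7 = 37.1 kJ/mol.
OH at 60° (staggered): tBu–OH gauche, tBu–iPr gauche, CHO–iPr gauche, CHO–NH2 gauche; 3.6 + 7.4 + 4.6 + 3.2 = 18.8 kJ/mol.
OH at 120° (eclipsed): H–NH2 eclipsed, tBu–OH eclipsed, CHO–iPr eclipsed; 6.2 + 12.3 + 12.6 = 31.1 kJ/mol.
OH at 180° (staggered): tBu–OH gauche, tBu–NH2 gauche, CHO–OH gauche, CHO–iPr gauche; 3.6 + 5.9 + 3.1 + 4.6 = 17.2 kJ/mol.
OH at 240° (eclipsed): H–iPr eclipsed, tBu–NH2 eclipsed, CHO–OH eclipsed; 7.8 + 17.6 + 9.6 = 35.0 kJ/mol.
OH at 300° (staggered): tBu–iPr gauche, tBu–NH2 gauche, CHO–OH gauche, CHO–NH2 gauche; 7.4 + 5.9 + 3.1 + 3.2 = 19.6 kJ/mol.
Max at 0° (37.1 kJ/mol), min at 180° (17.2 kJ/mol); barrier = 19.9 kJ/mol.

19.9 kJ/mol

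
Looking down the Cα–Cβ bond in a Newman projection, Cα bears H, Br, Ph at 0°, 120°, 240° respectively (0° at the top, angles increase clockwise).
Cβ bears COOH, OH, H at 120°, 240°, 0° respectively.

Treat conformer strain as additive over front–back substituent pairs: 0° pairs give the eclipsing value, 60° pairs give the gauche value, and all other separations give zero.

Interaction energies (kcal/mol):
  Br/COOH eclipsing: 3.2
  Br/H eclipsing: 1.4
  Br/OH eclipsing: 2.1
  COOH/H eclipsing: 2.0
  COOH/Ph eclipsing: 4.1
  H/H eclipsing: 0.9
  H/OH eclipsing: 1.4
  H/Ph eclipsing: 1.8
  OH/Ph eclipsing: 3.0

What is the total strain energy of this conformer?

7.1 kcal/mol

This conformer is eclipsed. H at 0° is eclipsed with H at 0° (0.9); Br at 120° is eclipsed with COOH at 120° (3.2); Ph at 240° is eclipsed with OH at 240° (3.0). Total 7.1 kcal/mol.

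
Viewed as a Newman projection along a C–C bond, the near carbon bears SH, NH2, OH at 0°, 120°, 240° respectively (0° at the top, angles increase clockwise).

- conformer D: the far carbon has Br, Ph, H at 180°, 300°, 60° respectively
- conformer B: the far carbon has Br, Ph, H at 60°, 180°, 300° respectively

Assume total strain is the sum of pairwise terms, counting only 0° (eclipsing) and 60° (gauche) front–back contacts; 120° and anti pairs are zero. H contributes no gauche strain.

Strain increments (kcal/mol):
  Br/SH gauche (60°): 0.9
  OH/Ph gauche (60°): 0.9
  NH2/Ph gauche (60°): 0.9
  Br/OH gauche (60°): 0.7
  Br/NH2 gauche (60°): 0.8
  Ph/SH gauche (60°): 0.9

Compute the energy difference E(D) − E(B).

D (staggered): SH–Ph gauche, NH2–Br gauche, OH–Br gauche, OH–Ph gauche; 0.9 + 0.8 + 0.7 + 0.9 = 3.3 kcal/mol.
B (staggered): SH–Br gauche, NH2–Br gauche, NH2–Ph gauche, OH–Ph gauche; 0.9 + 0.8 + 0.9 + 0.9 = 3.5 kcal/mol.
E(D) − E(B) = 3.3 − 3.5 = -0.2 kcal/mol.

-0.2 kcal/mol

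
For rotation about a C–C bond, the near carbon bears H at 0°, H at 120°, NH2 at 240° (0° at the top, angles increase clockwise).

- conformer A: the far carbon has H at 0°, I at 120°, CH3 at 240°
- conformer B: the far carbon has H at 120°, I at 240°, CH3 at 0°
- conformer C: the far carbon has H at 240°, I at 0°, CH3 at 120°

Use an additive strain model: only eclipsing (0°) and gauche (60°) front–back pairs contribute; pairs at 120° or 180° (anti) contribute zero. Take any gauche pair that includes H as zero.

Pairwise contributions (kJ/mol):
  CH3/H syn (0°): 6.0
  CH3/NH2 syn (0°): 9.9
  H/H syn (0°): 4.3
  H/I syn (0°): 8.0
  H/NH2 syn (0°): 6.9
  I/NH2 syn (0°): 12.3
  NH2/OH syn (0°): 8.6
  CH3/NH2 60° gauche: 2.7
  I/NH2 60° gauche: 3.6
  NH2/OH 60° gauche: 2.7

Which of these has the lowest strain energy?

A (eclipsed): H–H eclipsed, H–I eclipsed, NH2–CH3 eclipsed; 4.3 + 8.0 + 9.9 = 22.2 kJ/mol.
B (eclipsed): H–CH3 eclipsed, H–H eclipsed, NH2–I eclipsed; 6.0 + 4.3 + 12.3 = 22.6 kJ/mol.
C (eclipsed): H–I eclipsed, H–CH3 eclipsed, NH2–H eclipsed; 8.0 + 6.0 + 6.9 = 20.9 kJ/mol.
C has the lowest total (20.9 kJ/mol).

C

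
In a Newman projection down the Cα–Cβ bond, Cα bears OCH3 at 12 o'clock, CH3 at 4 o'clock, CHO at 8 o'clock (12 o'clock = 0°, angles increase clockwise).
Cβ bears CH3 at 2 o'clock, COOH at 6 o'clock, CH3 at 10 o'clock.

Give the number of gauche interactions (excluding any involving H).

6

Non-H gauche pairs: OCH3(0°)/CH3(60°); OCH3(0°)/CH3(300°); CH3(120°)/CH3(60°); CH3(120°)/COOH(180°); CHO(240°)/COOH(180°); CHO(240°)/CH3(300°) — 6 interactions.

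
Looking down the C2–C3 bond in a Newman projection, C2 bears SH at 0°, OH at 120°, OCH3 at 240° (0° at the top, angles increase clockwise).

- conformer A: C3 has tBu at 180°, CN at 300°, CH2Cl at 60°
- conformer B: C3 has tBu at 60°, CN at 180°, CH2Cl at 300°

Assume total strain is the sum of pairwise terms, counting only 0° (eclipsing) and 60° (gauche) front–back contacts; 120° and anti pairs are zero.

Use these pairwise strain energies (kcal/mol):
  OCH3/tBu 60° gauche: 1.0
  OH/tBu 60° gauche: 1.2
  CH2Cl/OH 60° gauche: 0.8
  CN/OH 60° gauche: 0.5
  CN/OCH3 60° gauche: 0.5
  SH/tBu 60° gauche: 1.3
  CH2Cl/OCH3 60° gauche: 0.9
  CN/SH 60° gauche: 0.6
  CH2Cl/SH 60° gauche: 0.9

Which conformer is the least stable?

B

A is staggered. SH at 0° is gauche with CN at 300° (0.6); SH at 0° is gauche with CH2Cl at 60° (0.9); OH at 120° is gauche with tBu at 180° (1.2); OH at 120° is gauche with CH2Cl at 60° (0.8); OCH3 at 240° is gauche with tBu at 180° (1.0); OCH3 at 240° is gauche with CN at 300° (0.5). Total 5.0 kcal/mol.
B is staggered. SH at 0° is gauche with tBu at 60° (1.3); SH at 0° is gauche with CH2Cl at 300° (0.9); OH at 120° is gauche with tBu at 60° (1.2); OH at 120° is gauche with CN at 180° (0.5); OCH3 at 240° is gauche with CN at 180° (0.5); OCH3 at 240° is gauche with CH2Cl at 300° (0.9). Total 5.3 kcal/mol.
B has the highest total (5.3 kcal/mol).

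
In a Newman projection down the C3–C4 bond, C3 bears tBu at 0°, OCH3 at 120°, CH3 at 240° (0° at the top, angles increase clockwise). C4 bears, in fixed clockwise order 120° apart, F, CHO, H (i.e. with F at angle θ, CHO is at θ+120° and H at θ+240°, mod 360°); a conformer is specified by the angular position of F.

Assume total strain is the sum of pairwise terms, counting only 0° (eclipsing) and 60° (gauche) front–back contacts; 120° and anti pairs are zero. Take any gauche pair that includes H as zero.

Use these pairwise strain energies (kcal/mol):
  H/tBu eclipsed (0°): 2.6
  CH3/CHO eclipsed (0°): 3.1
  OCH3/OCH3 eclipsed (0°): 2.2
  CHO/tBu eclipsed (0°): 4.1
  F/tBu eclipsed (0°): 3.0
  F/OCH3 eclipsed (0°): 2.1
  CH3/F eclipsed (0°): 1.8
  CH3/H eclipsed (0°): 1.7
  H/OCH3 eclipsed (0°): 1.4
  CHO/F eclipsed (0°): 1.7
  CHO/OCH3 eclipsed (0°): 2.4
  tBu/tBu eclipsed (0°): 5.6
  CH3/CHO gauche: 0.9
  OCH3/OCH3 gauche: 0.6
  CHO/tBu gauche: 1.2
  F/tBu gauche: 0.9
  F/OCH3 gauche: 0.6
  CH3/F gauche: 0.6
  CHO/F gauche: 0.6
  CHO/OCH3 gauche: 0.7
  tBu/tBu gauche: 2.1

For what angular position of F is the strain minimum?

60°

F at 0° (eclipsed): tBu(0°)/F(0°) eclipsed 3.0; OCH3(120°)/CHO(120°) eclipsed 2.4; CH3(240°)/H(240°) eclipsed 1.7 → 7.1 kcal/mol.
F at 60° (staggered): tBu(0°)/F(60°) gauche 0.9; OCH3(120°)/F(60°) gauche 0.6; OCH3(120°)/CHO(180°) gauche 0.7; CH3(240°)/CHO(180°) gauche 0.9 → 3.1 kcal/mol.
F at 120° (eclipsed): tBu(0°)/H(0°) eclipsed 2.6; OCH3(120°)/F(120°) eclipsed 2.1; CH3(240°)/CHO(240°) eclipsed 3.1 → 7.8 kcal/mol.
F at 180° (staggered): tBu(0°)/CHO(300°) gauche 1.2; OCH3(120°)/F(180°) gauche 0.6; CH3(240°)/F(180°) gauche 0.6; CH3(240°)/CHO(300°) gauche 0.9 → 3.3 kcal/mol.
F at 240° (eclipsed): tBu(0°)/CHO(0°) eclipsed 4.1; OCH3(120°)/H(120°) eclipsed 1.4; CH3(240°)/F(240°) eclipsed 1.8 → 7.3 kcal/mol.
F at 300° (staggered): tBu(0°)/F(300°) gauche 0.9; tBu(0°)/CHO(60°) gauche 1.2; OCH3(120°)/CHO(60°) gauche 0.7; CH3(240°)/F(300°) gauche 0.6 → 3.4 kcal/mol.
The minimum (3.1 kcal/mol) occurs with F at 60°.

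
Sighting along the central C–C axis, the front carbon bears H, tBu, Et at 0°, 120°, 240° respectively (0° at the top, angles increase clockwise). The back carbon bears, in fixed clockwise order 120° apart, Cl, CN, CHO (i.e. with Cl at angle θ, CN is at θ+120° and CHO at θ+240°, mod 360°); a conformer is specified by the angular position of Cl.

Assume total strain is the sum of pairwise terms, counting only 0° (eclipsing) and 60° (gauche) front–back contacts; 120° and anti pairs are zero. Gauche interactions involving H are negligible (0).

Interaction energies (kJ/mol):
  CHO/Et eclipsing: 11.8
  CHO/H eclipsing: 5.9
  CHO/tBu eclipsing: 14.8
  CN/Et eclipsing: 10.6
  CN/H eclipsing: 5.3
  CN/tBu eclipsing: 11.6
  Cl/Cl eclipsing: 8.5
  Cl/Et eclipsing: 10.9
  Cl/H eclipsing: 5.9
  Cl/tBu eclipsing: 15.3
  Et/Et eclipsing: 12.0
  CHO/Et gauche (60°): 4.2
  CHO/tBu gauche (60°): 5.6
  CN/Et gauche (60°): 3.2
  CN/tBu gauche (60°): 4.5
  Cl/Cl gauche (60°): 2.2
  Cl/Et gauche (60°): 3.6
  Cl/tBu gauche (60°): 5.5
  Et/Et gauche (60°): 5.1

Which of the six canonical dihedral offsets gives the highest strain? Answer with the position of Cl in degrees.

120°

Cl at 0° (eclipsed): H–Cl eclipsed, tBu–CN eclipsed, Et–CHO eclipsed; 5.9 + 11.6 + 11.8 = 29.3 kJ/mol.
Cl at 60° (staggered): tBu–Cl gauche, tBu–CN gauche, Et–CN gauche, Et–CHO gauche; 5.5 + 4.5 + 3.2 + 4.2 = 17.4 kJ/mol.
Cl at 120° (eclipsed): H–CHO eclipsed, tBu–Cl eclipsed, Et–CN eclipsed; 5.9 + 15.3 + 10.6 = 31.8 kJ/mol.
Cl at 180° (staggered): tBu–Cl gauche, tBu–CHO gauche, Et–Cl gauche, Et–CN gauche; 5.5 + 5.6 + 3.6 + 3.2 = 17.9 kJ/mol.
Cl at 240° (eclipsed): H–CN eclipsed, tBu–CHO eclipsed, Et–Cl eclipsed; 5.3 + 14.8 + 10.9 = 31.0 kJ/mol.
Cl at 300° (staggered): tBu–CN gauche, tBu–CHO gauche, Et–Cl gauche, Et–CHO gauche; 4.5 + 5.6 + 3.6 + 4.2 = 17.9 kJ/mol.
The maximum (31.8 kJ/mol) occurs with Cl at 120°.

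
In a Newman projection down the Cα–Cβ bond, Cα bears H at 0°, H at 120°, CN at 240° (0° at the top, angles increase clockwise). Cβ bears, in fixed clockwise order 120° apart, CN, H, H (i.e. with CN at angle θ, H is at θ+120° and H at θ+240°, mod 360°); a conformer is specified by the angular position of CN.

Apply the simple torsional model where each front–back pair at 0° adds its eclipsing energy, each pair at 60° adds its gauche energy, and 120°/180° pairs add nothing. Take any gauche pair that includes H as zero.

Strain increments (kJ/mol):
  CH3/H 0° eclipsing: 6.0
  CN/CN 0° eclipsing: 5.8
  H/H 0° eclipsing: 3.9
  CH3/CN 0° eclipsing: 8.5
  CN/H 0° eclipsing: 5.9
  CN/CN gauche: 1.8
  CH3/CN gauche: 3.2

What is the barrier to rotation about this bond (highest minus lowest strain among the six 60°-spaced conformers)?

CN at 0° (eclipsed): H–CN eclipsed, H–H eclipsed, CN–H eclipsed; 5.9 + 3.9 + 5.9 = 15.7 kJ/mol.
CN at 60° (staggered): no non-H gauche contacts → 0.0 kJ/mol.
CN at 120° (eclipsed): H–H eclipsed, H–CN eclipsed, CN–H eclipsed; 3.9 + 5.9 + 5.9 = 15.7 kJ/mol.
CN at 180° (staggered): CN–CN gauche; 1.8 = 1.8 kJ/mol.
CN at 240° (eclipsed): H–H eclipsed, H–H eclipsed, CN–CN eclipsed; 3.9 + 3.9 + 5.8 = 13.6 kJ/mol.
CN at 300° (staggered): CN–CN gauche; 1.8 = 1.8 kJ/mol.
Max at 0° (15.7 kJ/mol), min at 60° (0.0 kJ/mol); barrier = 15.7 kJ/mol.

15.7 kJ/mol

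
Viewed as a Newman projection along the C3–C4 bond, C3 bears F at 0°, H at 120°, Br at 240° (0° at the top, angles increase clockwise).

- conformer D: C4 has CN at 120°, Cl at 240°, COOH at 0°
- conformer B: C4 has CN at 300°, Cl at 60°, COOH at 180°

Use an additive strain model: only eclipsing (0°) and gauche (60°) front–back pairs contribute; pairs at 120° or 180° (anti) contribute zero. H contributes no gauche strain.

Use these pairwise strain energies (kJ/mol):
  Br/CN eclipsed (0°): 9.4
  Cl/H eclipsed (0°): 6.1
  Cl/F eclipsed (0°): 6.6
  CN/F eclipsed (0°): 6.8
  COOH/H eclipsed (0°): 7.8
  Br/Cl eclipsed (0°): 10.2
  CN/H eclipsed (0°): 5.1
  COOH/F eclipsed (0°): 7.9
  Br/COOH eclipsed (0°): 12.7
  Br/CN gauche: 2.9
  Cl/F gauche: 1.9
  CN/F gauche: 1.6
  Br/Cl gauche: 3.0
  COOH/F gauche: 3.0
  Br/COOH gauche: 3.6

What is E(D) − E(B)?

+13.2 kJ/mol

D (eclipsed): F(0°)/COOH(0°) eclipsed 7.9; H(120°)/CN(120°) eclipsed 5.1; Br(240°)/Cl(240°) eclipsed 10.2 → 23.2 kJ/mol.
B (staggered): F(0°)/CN(300°) gauche 1.6; F(0°)/Cl(60°) gauche 1.9; Br(240°)/CN(300°) gauche 2.9; Br(240°)/COOH(180°) gauche 3.6 → 10.0 kJ/mol.
E(D) − E(B) = 23.2 − 10.0 = +13.2 kJ/mol.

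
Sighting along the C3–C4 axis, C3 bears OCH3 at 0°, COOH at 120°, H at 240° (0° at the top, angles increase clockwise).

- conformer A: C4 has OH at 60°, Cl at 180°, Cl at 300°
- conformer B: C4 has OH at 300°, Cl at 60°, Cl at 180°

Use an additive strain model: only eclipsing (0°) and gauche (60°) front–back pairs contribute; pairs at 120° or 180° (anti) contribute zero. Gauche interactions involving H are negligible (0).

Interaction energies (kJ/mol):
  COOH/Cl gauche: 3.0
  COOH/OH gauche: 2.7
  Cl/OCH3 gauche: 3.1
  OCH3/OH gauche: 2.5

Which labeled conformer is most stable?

A

A (staggered): OCH3–OH gauche, OCH3–Cl gauche, COOH–OH gauche, COOH–Cl gauche; 2.5 + 3.1 + 2.7 + 3.0 = 11.3 kJ/mol.
B (staggered): OCH3–OH gauche, OCH3–Cl gauche, COOH–Cl gauche, COOH–Cl gauche; 2.5 + 3.1 + 3.0 + 3.0 = 11.6 kJ/mol.
A has the lowest total (11.3 kJ/mol).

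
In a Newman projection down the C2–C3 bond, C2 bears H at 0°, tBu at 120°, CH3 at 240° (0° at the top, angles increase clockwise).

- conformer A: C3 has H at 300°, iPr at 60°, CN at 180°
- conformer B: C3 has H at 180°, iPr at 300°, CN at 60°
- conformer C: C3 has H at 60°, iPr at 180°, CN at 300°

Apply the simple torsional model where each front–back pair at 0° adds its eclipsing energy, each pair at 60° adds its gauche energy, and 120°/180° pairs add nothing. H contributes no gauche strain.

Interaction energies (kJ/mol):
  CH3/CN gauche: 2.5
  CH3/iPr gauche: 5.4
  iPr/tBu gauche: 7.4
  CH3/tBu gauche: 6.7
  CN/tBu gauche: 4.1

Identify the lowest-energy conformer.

A is staggered. tBu at 120° is gauche with iPr at 60° (7.4); tBu at 120° is gauche with CN at 180° (4.1); CH3 at 240° is gauche with CN at 180° (2.5). Total 14.0 kJ/mol.
B is staggered. tBu at 120° is gauche with CN at 60° (4.1); CH3 at 240° is gauche with iPr at 300° (5.4). Total 9.5 kJ/mol.
C is staggered. tBu at 120° is gauche with iPr at 180° (7.4); CH3 at 240° is gauche with iPr at 180° (5.4); CH3 at 240° is gauche with CN at 300° (2.5). Total 15.3 kJ/mol.
B has the lowest total (9.5 kJ/mol).

B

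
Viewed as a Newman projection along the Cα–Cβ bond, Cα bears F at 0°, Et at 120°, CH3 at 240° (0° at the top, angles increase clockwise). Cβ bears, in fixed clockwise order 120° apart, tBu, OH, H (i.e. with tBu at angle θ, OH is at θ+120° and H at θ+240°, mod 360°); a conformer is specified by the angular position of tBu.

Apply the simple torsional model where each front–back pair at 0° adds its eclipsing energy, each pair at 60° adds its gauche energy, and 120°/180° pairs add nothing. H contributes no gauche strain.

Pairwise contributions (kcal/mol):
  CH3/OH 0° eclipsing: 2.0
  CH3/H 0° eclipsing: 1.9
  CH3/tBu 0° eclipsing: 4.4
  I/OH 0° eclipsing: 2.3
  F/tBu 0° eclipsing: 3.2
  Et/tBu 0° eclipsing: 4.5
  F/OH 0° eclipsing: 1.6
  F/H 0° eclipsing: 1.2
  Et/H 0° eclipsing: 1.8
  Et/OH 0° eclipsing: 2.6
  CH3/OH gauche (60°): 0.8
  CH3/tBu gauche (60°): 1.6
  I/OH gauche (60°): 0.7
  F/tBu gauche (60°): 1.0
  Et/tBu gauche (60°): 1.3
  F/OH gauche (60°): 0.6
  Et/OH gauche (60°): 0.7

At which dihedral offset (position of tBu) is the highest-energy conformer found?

240°

tBu at 0° (eclipsed): F(0°)/tBu(0°) eclipsed 3.2; Et(120°)/OH(120°) eclipsed 2.6; CH3(240°)/H(240°) eclipsed 1.9 → 7.7 kcal/mol.
tBu at 60° (staggered): F(0°)/tBu(60°) gauche 1.0; Et(120°)/tBu(60°) gauche 1.3; Et(120°)/OH(180°) gauche 0.7; CH3(240°)/OH(180°) gauche 0.8 → 3.8 kcal/mol.
tBu at 120° (eclipsed): F(0°)/H(0°) eclipsed 1.2; Et(120°)/tBu(120°) eclipsed 4.5; CH3(240°)/OH(240°) eclipsed 2.0 → 7.7 kcal/mol.
tBu at 180° (staggered): F(0°)/OH(300°) gauche 0.6; Et(120°)/tBu(180°) gauche 1.3; CH3(240°)/tBu(180°) gauche 1.6; CH3(240°)/OH(300°) gauche 0.8 → 4.3 kcal/mol.
tBu at 240° (eclipsed): F(0°)/OH(0°) eclipsed 1.6; Et(120°)/H(120°) eclipsed 1.8; CH3(240°)/tBu(240°) eclipsed 4.4 → 7.8 kcal/mol.
tBu at 300° (staggered): F(0°)/tBu(300°) gauche 1.0; F(0°)/OH(60°) gauche 0.6; Et(120°)/OH(60°) gauche 0.7; CH3(240°)/tBu(300°) gauche 1.6 → 3.9 kcal/mol.
The maximum (7.8 kcal/mol) occurs with tBu at 240°.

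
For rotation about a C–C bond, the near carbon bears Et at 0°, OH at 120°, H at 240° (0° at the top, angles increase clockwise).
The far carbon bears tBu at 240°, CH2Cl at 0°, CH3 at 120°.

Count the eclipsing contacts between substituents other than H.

Non-H eclipsing pairs: Et(0°)/CH2Cl(0°); OH(120°)/CH3(120°) — 2 interactions.

2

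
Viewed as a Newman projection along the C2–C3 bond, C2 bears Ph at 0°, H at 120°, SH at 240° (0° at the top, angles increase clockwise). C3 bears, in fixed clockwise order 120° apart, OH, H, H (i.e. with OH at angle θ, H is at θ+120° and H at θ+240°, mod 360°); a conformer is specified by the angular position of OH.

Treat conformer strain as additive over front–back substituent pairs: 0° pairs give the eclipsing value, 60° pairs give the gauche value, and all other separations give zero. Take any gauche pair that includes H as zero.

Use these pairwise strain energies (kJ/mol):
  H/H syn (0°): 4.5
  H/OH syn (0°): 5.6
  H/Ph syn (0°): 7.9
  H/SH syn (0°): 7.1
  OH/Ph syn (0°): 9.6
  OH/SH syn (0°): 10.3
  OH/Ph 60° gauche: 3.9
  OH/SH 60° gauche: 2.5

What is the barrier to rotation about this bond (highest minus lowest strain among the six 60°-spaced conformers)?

OH at 0° (eclipsed): Ph(0°)/OH(0°) eclipsed 9.6; H(120°)/H(120°) eclipsed 4.5; SH(240°)/H(240°) eclipsed 7.1 → 21.2 kJ/mol.
OH at 60° (staggered): Ph(0°)/OH(60°) gauche 3.9 → 3.9 kJ/mol.
OH at 120° (eclipsed): Ph(0°)/H(0°) eclipsed 7.9; H(120°)/OH(120°) eclipsed 5.6; SH(240°)/H(240°) eclipsed 7.1 → 20.6 kJ/mol.
OH at 180° (staggered): SH(240°)/OH(180°) gauche 2.5 → 2.5 kJ/mol.
OH at 240° (eclipsed): Ph(0°)/H(0°) eclipsed 7.9; H(120°)/H(120°) eclipsed 4.5; SH(240°)/OH(240°) eclipsed 10.3 → 22.7 kJ/mol.
OH at 300° (staggered): Ph(0°)/OH(300°) gauche 3.9; SH(240°)/OH(300°) gauche 2.5 → 6.4 kJ/mol.
Max at 240° (22.7 kJ/mol), min at 180° (2.5 kJ/mol); barrier = 20.2 kJ/mol.

20.2 kJ/mol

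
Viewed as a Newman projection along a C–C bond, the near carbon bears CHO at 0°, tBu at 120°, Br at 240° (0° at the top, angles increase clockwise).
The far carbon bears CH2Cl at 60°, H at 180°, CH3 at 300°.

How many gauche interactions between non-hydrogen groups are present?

Non-H gauche pairs: CHO(0°)/CH2Cl(60°); CHO(0°)/CH3(300°); tBu(120°)/CH2Cl(60°); Br(240°)/CH3(300°) — 4 interactions.

4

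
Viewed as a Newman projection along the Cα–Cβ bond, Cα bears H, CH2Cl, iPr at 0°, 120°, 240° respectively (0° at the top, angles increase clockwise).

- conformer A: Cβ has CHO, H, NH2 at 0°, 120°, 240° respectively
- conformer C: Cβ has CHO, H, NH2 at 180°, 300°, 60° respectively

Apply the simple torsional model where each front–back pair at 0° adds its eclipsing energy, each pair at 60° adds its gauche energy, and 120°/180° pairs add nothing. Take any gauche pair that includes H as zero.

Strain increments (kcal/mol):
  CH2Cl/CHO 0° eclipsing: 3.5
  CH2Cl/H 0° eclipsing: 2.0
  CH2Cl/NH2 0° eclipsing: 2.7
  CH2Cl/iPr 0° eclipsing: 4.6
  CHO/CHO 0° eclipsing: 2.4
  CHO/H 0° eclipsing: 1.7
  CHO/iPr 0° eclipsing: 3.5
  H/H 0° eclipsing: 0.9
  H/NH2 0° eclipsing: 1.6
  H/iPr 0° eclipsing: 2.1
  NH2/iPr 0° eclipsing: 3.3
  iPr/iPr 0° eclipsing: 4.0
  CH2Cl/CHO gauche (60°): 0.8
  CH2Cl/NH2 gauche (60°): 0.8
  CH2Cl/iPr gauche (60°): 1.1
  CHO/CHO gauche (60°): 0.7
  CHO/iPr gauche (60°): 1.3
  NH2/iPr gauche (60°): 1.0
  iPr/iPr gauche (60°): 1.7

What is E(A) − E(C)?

+4.1 kcal/mol

A (eclipsed): H–CHO eclipsed, CH2Cl–H eclipsed, iPr–NH2 eclipsed; 1.7 + 2.0 + 3.3 = 7.0 kcal/mol.
C (staggered): CH2Cl–CHO gauche, CH2Cl–NH2 gauche, iPr–CHO gauche; 0.8 + 0.8 + 1.3 = 2.9 kcal/mol.
E(A) − E(C) = 7.0 − 2.9 = +4.1 kcal/mol.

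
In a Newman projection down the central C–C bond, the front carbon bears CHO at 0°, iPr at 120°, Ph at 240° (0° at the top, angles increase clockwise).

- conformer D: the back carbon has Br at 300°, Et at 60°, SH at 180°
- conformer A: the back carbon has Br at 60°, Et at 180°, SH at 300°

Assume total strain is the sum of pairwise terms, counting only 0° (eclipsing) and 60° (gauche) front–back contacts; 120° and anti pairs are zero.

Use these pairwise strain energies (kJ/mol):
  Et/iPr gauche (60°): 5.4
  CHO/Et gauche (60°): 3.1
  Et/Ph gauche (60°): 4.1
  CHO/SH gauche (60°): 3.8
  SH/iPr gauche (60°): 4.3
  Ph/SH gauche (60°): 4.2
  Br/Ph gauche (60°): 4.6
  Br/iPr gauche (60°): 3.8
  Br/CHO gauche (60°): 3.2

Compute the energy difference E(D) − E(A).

+0.3 kJ/mol

D (staggered): CHO–Br gauche, CHO–Et gauche, iPr–Et gauche, iPr–SH gauche, Ph–Br gauche, Ph–SH gauche; 3.2 + 3.1 + 5.4 + 4.3 + 4.6 + 4.2 = 24.8 kJ/mol.
A (staggered): CHO–Br gauche, CHO–SH gauche, iPr–Br gauche, iPr–Et gauche, Ph–Et gauche, Ph–SH gauche; 3.2 + 3.8 + 3.8 + 5.4 + 4.1 + 4.2 = 24.5 kJ/mol.
E(D) − E(A) = 24.8 − 24.5 = +0.3 kJ/mol.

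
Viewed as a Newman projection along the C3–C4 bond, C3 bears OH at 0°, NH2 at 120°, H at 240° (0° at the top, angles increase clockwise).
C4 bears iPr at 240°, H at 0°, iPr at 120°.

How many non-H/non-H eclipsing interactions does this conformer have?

Non-H eclipsing pairs: NH2(120°)/iPr(120°) — 1 interaction.

1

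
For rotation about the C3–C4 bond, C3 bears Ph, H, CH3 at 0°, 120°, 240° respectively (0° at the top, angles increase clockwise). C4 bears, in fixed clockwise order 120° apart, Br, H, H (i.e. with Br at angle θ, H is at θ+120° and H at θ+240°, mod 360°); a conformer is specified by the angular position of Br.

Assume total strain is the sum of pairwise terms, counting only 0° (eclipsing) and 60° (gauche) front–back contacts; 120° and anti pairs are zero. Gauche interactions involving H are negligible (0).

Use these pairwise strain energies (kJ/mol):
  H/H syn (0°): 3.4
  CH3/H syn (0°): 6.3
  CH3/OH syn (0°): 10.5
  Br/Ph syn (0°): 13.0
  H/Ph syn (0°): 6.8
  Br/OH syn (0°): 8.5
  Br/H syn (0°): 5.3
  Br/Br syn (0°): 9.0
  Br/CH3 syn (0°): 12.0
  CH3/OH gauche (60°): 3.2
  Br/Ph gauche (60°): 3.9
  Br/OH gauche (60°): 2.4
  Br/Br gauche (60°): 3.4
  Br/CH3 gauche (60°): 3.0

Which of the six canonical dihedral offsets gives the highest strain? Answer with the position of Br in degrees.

Br at 0° (eclipsed): Ph–Br eclipsed, H–H eclipsed, CH3–H eclipsed; 13.0 + 3.4 + 6.3 = 22.7 kJ/mol.
Br at 60° (staggered): Ph–Br gauche; 3.9 = 3.9 kJ/mol.
Br at 120° (eclipsed): Ph–H eclipsed, H–Br eclipsed, CH3–H eclipsed; 6.8 + 5.3 + 6.3 = 18.4 kJ/mol.
Br at 180° (staggered): CH3–Br gauche; 3.0 = 3.0 kJ/mol.
Br at 240° (eclipsed): Ph–H eclipsed, H–H eclipsed, CH3–Br eclipsed; 6.8 + 3.4 + 12.0 = 22.2 kJ/mol.
Br at 300° (staggered): Ph–Br gauche, CH3–Br gauche; 3.9 + 3.0 = 6.9 kJ/mol.
The maximum (22.7 kJ/mol) occurs with Br at 0°.

0°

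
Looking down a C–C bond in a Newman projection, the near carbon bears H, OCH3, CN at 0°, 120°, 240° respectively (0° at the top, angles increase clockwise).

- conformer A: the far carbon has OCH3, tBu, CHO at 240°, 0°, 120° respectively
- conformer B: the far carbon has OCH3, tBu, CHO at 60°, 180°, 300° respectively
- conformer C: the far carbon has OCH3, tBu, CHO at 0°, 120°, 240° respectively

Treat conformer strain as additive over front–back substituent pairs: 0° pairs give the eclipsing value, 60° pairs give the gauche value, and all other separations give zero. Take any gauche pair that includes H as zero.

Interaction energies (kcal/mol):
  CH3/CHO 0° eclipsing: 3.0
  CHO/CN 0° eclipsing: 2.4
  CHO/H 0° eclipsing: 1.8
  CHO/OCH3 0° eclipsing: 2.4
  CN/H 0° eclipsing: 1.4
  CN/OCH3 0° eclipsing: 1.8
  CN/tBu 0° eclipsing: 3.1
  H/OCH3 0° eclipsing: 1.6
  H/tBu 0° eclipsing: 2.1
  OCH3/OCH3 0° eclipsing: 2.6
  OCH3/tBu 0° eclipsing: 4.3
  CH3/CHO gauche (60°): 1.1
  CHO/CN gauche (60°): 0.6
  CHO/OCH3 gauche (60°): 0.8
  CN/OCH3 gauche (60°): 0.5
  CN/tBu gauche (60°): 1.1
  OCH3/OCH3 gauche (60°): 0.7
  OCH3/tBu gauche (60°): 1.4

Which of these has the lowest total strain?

A is eclipsed. H at 0° is eclipsed with tBu at 0° (2.1); OCH3 at 120° is eclipsed with CHO at 120° (2.4); CN at 240° is eclipsed with OCH3 at 240° (1.8). Total 6.3 kcal/mol.
B is staggered. OCH3 at 120° is gauche with OCH3 at 60° (0.7); OCH3 at 120° is gauche with tBu at 180° (1.4); CN at 240° is gauche with tBu at 180° (1.1); CN at 240° is gauche with CHO at 300° (0.6). Total 3.8 kcal/mol.
C is eclipsed. H at 0° is eclipsed with OCH3 at 0° (1.6); OCH3 at 120° is eclipsed with tBu at 120° (4.3); CN at 240° is eclipsed with CHO at 240° (2.4). Total 8.3 kcal/mol.
B has the lowest total (3.8 kcal/mol).

B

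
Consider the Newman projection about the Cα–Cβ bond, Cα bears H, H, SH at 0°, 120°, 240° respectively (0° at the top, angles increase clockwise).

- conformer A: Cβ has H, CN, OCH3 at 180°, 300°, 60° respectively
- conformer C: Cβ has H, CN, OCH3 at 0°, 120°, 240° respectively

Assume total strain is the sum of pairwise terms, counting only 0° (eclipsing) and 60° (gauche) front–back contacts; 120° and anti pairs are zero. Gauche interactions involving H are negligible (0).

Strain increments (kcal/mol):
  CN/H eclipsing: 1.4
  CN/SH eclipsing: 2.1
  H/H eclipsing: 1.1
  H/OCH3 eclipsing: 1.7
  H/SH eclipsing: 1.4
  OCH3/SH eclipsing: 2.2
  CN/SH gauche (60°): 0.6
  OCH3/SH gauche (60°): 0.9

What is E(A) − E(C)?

-4.1 kcal/mol

A (staggered): SH–CN gauche; 0.6 = 0.6 kcal/mol.
C (eclipsed): H–H eclipsed, H–CN eclipsed, SH–OCH3 eclipsed; 1.1 + 1.4 + 2.2 = 4.7 kcal/mol.
E(A) − E(C) = 0.6 − 4.7 = -4.1 kcal/mol.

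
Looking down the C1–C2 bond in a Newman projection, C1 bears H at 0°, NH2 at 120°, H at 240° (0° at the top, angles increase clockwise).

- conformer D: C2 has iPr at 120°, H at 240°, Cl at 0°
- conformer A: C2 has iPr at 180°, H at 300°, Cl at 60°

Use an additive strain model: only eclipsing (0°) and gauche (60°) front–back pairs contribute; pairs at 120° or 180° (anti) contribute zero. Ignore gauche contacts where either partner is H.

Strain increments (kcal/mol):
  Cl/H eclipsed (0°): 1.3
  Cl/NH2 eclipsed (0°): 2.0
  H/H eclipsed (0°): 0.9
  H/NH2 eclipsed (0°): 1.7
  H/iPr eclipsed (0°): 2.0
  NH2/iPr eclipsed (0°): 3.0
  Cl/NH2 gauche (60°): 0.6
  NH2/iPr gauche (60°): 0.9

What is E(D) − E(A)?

D is eclipsed. H at 0° is eclipsed with Cl at 0° (1.3); NH2 at 120° is eclipsed with iPr at 120° (3.0); H at 240° is eclipsed with H at 240° (0.9). Total 5.2 kcal/mol.
A is staggered. NH2 at 120° is gauche with iPr at 180° (0.9); NH2 at 120° is gauche with Cl at 60° (0.6). Total 1.5 kcal/mol.
E(D) − E(A) = 5.2 − 1.5 = +3.7 kcal/mol.

+3.7 kcal/mol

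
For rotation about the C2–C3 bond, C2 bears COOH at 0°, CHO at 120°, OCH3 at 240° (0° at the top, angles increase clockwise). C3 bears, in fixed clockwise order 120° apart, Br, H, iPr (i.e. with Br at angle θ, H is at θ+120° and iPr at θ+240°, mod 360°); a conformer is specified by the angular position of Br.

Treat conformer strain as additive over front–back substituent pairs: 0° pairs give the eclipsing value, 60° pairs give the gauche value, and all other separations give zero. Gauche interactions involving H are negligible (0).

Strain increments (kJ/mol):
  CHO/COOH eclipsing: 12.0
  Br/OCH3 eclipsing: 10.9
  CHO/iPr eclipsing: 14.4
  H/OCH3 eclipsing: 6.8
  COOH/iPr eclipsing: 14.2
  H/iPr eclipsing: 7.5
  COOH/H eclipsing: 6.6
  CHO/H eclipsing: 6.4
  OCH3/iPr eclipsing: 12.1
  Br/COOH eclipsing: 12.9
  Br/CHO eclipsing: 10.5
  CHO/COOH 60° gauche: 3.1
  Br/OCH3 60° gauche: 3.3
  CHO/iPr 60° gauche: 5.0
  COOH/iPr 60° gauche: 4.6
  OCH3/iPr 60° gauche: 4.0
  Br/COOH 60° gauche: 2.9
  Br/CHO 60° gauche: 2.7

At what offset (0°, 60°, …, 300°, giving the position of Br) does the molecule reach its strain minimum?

Br at 0° (eclipsed): COOH(0°)/Br(0°) eclipsed 12.9; CHO(120°)/H(120°) eclipsed 6.4; OCH3(240°)/iPr(240°) eclipsed 12.1 → 31.4 kJ/mol.
Br at 60° (staggered): COOH(0°)/Br(60°) gauche 2.9; COOH(0°)/iPr(300°) gauche 4.6; CHO(120°)/Br(60°) gauche 2.7; OCH3(240°)/iPr(300°) gauche 4.0 → 14.2 kJ/mol.
Br at 120° (eclipsed): COOH(0°)/iPr(0°) eclipsed 14.2; CHO(120°)/Br(120°) eclipsed 10.5; OCH3(240°)/H(240°) eclipsed 6.8 → 31.5 kJ/mol.
Br at 180° (staggered): COOH(0°)/iPr(60°) gauche 4.6; CHO(120°)/Br(180°) gauche 2.7; CHO(120°)/iPr(60°) gauche 5.0; OCH3(240°)/Br(180°) gauche 3.3 → 15.6 kJ/mol.
Br at 240° (eclipsed): COOH(0°)/H(0°) eclipsed 6.6; CHO(120°)/iPr(120°) eclipsed 14.4; OCH3(240°)/Br(240°) eclipsed 10.9 → 31.9 kJ/mol.
Br at 300° (staggered): COOH(0°)/Br(300°) gauche 2.9; CHO(120°)/iPr(180°) gauche 5.0; OCH3(240°)/Br(300°) gauche 3.3; OCH3(240°)/iPr(180°) gauche 4.0 → 15.2 kJ/mol.
The minimum (14.2 kJ/mol) occurs with Br at 60°.

60°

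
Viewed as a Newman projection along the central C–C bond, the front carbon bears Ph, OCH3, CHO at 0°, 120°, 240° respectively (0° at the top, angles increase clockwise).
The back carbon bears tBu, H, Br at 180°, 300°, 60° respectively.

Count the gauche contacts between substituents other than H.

Non-H gauche pairs: Ph(0°)/Br(60°); OCH3(120°)/tBu(180°); OCH3(120°)/Br(60°); CHO(240°)/tBu(180°) — 4 interactions.

4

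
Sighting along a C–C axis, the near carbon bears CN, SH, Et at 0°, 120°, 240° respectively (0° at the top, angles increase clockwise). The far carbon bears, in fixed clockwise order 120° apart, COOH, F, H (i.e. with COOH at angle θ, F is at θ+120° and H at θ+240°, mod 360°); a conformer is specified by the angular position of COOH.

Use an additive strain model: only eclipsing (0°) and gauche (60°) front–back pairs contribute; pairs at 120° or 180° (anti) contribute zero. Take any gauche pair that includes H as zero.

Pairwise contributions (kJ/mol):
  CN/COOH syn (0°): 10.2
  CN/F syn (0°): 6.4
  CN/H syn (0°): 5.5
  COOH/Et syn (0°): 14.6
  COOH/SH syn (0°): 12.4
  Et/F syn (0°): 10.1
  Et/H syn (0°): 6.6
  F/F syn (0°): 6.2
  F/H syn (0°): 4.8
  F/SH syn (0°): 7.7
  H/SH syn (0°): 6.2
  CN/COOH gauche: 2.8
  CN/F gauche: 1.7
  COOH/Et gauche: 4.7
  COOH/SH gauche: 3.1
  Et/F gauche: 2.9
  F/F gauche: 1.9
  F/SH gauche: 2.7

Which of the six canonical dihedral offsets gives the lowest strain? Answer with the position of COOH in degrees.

60°

COOH at 0° (eclipsed): CN–COOH eclipsed, SH–F eclipsed, Et–H eclipsed; 10.2 + 7.7 + 6.6 = 24.5 kJ/mol.
COOH at 60° (staggered): CN–COOH gauche, SH–COOH gauche, SH–F gauche, Et–F gauche; 2.8 + 3.1 + 2.7 + 2.9 = 11.5 kJ/mol.
COOH at 120° (eclipsed): CN–H eclipsed, SH–COOH eclipsed, Et–F eclipsed; 5.5 + 12.4 + 10.1 = 28.0 kJ/mol.
COOH at 180° (staggered): CN–F gauche, SH–COOH gauche, Et–COOH gauche, Et–F gauche; 1.7 + 3.1 + 4.7 + 2.9 = 12.4 kJ/mol.
COOH at 240° (eclipsed): CN–F eclipsed, SH–H eclipsed, Et–COOH eclipsed; 6.4 + 6.2 + 14.6 = 27.2 kJ/mol.
COOH at 300° (staggered): CN–COOH gauche, CN–F gauche, SH–F gauche, Et–COOH gauche; 2.8 + 1.7 + 2.7 + 4.7 = 11.9 kJ/mol.
The minimum (11.5 kJ/mol) occurs with COOH at 60°.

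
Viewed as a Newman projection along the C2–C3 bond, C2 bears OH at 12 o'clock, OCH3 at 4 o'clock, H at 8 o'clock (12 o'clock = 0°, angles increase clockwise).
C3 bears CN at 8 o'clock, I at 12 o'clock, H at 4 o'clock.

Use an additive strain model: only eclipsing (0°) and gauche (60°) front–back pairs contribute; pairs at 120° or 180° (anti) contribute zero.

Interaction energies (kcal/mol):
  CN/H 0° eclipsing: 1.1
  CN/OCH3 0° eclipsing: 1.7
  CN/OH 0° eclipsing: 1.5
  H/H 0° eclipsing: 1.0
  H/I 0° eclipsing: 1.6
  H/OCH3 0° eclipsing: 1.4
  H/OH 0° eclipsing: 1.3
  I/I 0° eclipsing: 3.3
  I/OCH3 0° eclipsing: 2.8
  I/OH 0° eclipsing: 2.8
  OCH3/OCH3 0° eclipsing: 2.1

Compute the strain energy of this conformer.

5.3 kcal/mol

This conformer (eclipsed): OH(0°)/I(0°) eclipsed 2.8; OCH3(120°)/H(120°) eclipsed 1.4; H(240°)/CN(240°) eclipsed 1.1 → 5.3 kcal/mol.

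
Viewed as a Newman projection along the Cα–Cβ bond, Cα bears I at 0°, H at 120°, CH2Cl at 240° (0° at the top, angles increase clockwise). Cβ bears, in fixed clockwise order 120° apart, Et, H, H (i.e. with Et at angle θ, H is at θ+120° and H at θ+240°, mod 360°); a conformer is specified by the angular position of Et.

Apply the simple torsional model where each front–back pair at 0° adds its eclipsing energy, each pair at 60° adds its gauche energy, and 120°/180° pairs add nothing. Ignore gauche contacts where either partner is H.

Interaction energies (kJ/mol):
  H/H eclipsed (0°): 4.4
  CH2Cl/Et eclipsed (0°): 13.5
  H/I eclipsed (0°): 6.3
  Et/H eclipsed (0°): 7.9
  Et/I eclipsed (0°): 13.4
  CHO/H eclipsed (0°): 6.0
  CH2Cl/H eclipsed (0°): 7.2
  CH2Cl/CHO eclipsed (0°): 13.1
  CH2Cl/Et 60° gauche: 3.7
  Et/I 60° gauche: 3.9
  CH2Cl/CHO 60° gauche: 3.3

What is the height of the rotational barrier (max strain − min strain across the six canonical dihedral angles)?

21.3 kJ/mol

Et at 0° is eclipsed. I at 0° is eclipsed with Et at 0° (13.4); H at 120° is eclipsed with H at 120° (4.4); CH2Cl at 240° is eclipsed with H at 240° (7.2). Total 25.0 kJ/mol.
Et at 60° is staggered. I at 0° is gauche with Et at 60° (3.9). Total 3.9 kJ/mol.
Et at 120° is eclipsed. I at 0° is eclipsed with H at 0° (6.3); H at 120° is eclipsed with Et at 120° (7.9); CH2Cl at 240° is eclipsed with H at 240° (7.2). Total 21.4 kJ/mol.
Et at 180° is staggered. CH2Cl at 240° is gauche with Et at 180° (3.7). Total 3.7 kJ/mol.
Et at 240° is eclipsed. I at 0° is eclipsed with H at 0° (6.3); H at 120° is eclipsed with H at 120° (4.4); CH2Cl at 240° is eclipsed with Et at 240° (13.5). Total 24.2 kJ/mol.
Et at 300° is staggered. I at 0° is gauche with Et at 300° (3.9); CH2Cl at 240° is gauche with Et at 300° (3.7). Total 7.6 kJ/mol.
Max at 0° (25.0 kJ/mol), min at 180° (3.7 kJ/mol); barrier = 21.3 kJ/mol.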